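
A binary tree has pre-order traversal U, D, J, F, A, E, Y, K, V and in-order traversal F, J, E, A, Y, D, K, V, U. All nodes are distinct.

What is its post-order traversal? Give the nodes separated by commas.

The first element of pre-order is the root; it splits in-order into left and right subtrees.
Root U: left subtree has 8 nodes {F, J, E, A, Y, D, K, V}, right has 0 { }.
  Root D: left subtree has 5 nodes {F, J, E, A, Y}, right has 2 {K, V}.
    Root J: left subtree has 1 node {F}, right has 3 {E, A, Y}.
      Root A: left subtree has 1 node {E}, right has 1 {Y}.
    Root K: left subtree has 0 nodes { }, right has 1 {V}.

F, E, Y, A, J, V, K, D, U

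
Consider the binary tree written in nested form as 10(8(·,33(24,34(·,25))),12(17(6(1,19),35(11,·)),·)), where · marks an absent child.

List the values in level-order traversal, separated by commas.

Level-order visits nodes level by level from the root, left to right within each level.
Level 0: 10
Level 1: 8, 12
Level 2: 33, 17
Level 3: 24, 34, 6, 35
Level 4: 25, 1, 19, 11

10, 8, 12, 33, 17, 24, 34, 6, 35, 25, 1, 19, 11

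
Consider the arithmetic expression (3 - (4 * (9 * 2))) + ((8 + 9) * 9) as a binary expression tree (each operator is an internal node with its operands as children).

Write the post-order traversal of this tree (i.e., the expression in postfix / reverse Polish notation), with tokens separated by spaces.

3 4 9 2 * * - 8 9 + 9 * +

Post-order on an expression tree gives postfix notation: for each operator, emit left operand, right operand, then the operator.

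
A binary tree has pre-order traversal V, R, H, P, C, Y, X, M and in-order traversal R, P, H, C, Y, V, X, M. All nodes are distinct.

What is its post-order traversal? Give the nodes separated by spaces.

P Y C H R M X V

The first element of pre-order is the root; it splits in-order into left and right subtrees.
Root V: left subtree has 5 nodes {R, P, H, C, Y}, right has 2 {X, M}.
  Root R: left subtree has 0 nodes { }, right has 4 {P, H, C, Y}.
    Root H: left subtree has 1 node {P}, right has 2 {C, Y}.
      Root C: left subtree has 0 nodes { }, right has 1 {Y}.
  Root X: left subtree has 0 nodes { }, right has 1 {M}.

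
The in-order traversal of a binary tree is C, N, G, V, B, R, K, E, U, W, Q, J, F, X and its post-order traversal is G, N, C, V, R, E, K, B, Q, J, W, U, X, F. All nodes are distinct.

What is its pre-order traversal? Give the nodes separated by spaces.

The last element of post-order is the root; it splits in-order into left and right subtrees.
Root F: left subtree has 12 nodes {C, N, G, V, B, R, K, E, U, W, Q, J}, right has 1 {X}.
  Root U: left subtree has 8 nodes {C, N, G, V, B, R, K, E}, right has 3 {W, Q, J}.
    Root B: left subtree has 4 nodes {C, N, G, V}, right has 3 {R, K, E}.
      Root V: left subtree has 3 nodes {C, N, G}, right has 0 { }.
        Root C: left subtree has 0 nodes { }, right has 2 {N, G}.
          Root N: left subtree has 0 nodes { }, right has 1 {G}.
      Root K: left subtree has 1 node {R}, right has 1 {E}.
    Root W: left subtree has 0 nodes { }, right has 2 {Q, J}.
      Root J: left subtree has 1 node {Q}, right has 0 { }.

F U B V C N G K R E W J Q X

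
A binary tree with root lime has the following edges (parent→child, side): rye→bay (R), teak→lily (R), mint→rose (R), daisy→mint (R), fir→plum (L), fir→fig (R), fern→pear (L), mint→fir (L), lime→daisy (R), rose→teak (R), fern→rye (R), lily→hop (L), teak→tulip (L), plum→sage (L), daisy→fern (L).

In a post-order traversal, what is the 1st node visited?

Post-order visits the left subtree, then the right subtree, then the node.
At lime: no left child.
At lime: go right to daisy.
  At daisy: go left to fern.
    At fern: go left to pear.
      pear is a leaf — visit pear.
    At fern: go right to rye.
      At rye: no left child.
      At rye: go right to bay.
        bay is a leaf — visit bay.
      Visit rye.
    Visit fern.
  At daisy: go right to mint.
    At mint: go left to fir.
      At fir: go left to plum.
        At plum: go left to sage.
          sage is a leaf — visit sage.
        At plum: no right child.
        Visit plum.
      At fir: go right to fig.
        fig is a leaf — visit fig.
      Visit fir.
    At mint: go right to rose.
      At rose: no left child.
      At rose: go right to teak.
        At teak: go left to tulip.
          tulip is a leaf — visit tulip.
        At teak: go right to lily.
          At lily: go left to hop.
            hop is a leaf — visit hop.
          At lily: no right child.
          Visit lily.
        Visit teak.
      Visit rose.
    Visit mint.
  Visit daisy.
Visit lime.
Full post-order sequence: pear, bay, rye, fern, sage, plum, fig, fir, tulip, hop, lily, teak, rose, mint, daisy, lime.

pear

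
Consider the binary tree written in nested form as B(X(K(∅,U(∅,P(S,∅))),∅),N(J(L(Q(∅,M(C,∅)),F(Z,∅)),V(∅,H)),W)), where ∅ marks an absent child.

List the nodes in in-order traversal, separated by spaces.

In-order visits the left subtree, then the node, then the right subtree.
At B: go left to X.
  At X: go left to K.
    At K: no left child.
    Visit K.
    At K: go right to U.
      At U: no left child.
      Visit U.
      At U: go right to P.
        At P: go left to S.
          S is a leaf — visit S.
        Visit P.
        At P: no right child.
  Visit X.
  At X: no right child.
Visit B.
At B: go right to N.
  At N: go left to J.
    At J: go left to L.
      At L: go left to Q.
        At Q: no left child.
        Visit Q.
        At Q: go right to M.
          At M: go left to C.
            C is a leaf — visit C.
          Visit M.
          At M: no right child.
      Visit L.
      At L: go right to F.
        At F: go left to Z.
          Z is a leaf — visit Z.
        Visit F.
        At F: no right child.
    Visit J.
    At J: go right to V.
      At V: no left child.
      Visit V.
      At V: go right to H.
        H is a leaf — visit H.
  Visit N.
  At N: go right to W.
    W is a leaf — visit W.

K U S P X B Q C M L Z F J V H N W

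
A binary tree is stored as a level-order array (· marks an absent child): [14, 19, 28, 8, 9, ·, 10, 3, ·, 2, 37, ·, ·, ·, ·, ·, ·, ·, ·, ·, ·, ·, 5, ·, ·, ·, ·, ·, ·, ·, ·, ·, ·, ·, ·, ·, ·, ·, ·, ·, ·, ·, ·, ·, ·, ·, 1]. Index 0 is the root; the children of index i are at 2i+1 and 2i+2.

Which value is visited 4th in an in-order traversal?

In-order visits the left subtree, then the node, then the right subtree.
At 14: go left to 19.
  At 19: go left to 8.
    At 8: go left to 3.
      3 is a leaf — visit 3.
    Visit 8.
    At 8: no right child.
  Visit 19.
  At 19: go right to 9.
    At 9: go left to 2.
      2 is a leaf — visit 2.
    Visit 9.
    At 9: go right to 37.
      At 37: no left child.
      Visit 37.
      At 37: go right to 5.
        At 5: no left child.
        Visit 5.
        At 5: go right to 1.
          1 is a leaf — visit 1.
Visit 14.
At 14: go right to 28.
  At 28: no left child.
  Visit 28.
  At 28: go right to 10.
    10 is a leaf — visit 10.
Full in-order sequence: 3, 8, 19, 2, 9, 37, 5, 1, 14, 28, 10.

2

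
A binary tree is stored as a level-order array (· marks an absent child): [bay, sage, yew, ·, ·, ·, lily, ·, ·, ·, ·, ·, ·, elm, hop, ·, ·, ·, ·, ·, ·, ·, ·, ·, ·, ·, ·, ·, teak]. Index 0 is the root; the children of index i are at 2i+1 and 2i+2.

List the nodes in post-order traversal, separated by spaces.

sage teak elm hop lily yew bay

Post-order visits the left subtree, then the right subtree, then the node.
At bay: go left to sage.
  sage is a leaf — visit sage.
At bay: go right to yew.
  At yew: no left child.
  At yew: go right to lily.
    At lily: go left to elm.
      At elm: no left child.
      At elm: go right to teak.
        teak is a leaf — visit teak.
      Visit elm.
    At lily: go right to hop.
      hop is a leaf — visit hop.
    Visit lily.
  Visit yew.
Visit bay.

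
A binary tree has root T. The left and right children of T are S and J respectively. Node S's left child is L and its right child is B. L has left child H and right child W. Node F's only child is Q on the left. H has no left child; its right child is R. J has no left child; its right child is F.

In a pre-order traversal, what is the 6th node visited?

W

Pre-order visits the node, then its left subtree, then its right subtree.
Visit T.
At T: go left to S.
  Visit S.
  At S: go left to L.
    Visit L.
    At L: go left to H.
      Visit H.
      At H: no left child.
      At H: go right to R.
        R is a leaf — visit R.
    At L: go right to W.
      W is a leaf — visit W.
  At S: go right to B.
    B is a leaf — visit B.
At T: go right to J.
  Visit J.
  At J: no left child.
  At J: go right to F.
    Visit F.
    At F: go left to Q.
      Q is a leaf — visit Q.
    At F: no right child.
Full pre-order sequence: T, S, L, H, R, W, B, J, F, Q.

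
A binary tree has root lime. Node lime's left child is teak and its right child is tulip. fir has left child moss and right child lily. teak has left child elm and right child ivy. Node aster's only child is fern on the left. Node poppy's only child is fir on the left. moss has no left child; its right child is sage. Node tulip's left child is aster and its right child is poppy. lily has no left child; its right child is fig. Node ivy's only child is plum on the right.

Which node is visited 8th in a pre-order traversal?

fern

Pre-order visits the node, then its left subtree, then its right subtree.
Visit lime.
At lime: go left to teak.
  Visit teak.
  At teak: go left to elm.
    elm is a leaf — visit elm.
  At teak: go right to ivy.
    Visit ivy.
    At ivy: no left child.
    At ivy: go right to plum.
      plum is a leaf — visit plum.
At lime: go right to tulip.
  Visit tulip.
  At tulip: go left to aster.
    Visit aster.
    At aster: go left to fern.
      fern is a leaf — visit fern.
    At aster: no right child.
  At tulip: go right to poppy.
    Visit poppy.
    At poppy: go left to fir.
      Visit fir.
      At fir: go left to moss.
        Visit moss.
        At moss: no left child.
        At moss: go right to sage.
          sage is a leaf — visit sage.
      At fir: go right to lily.
        Visit lily.
        At lily: no left child.
        At lily: go right to fig.
          fig is a leaf — visit fig.
    At poppy: no right child.
Full pre-order sequence: lime, teak, elm, ivy, plum, tulip, aster, fern, poppy, fir, moss, sage, lily, fig.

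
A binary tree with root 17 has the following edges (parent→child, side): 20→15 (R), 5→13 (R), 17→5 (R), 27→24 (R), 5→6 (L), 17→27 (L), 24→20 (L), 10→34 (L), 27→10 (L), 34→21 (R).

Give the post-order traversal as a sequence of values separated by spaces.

Post-order visits the left subtree, then the right subtree, then the node.
At 17: go left to 27.
  At 27: go left to 10.
    At 10: go left to 34.
      At 34: no left child.
      At 34: go right to 21.
        21 is a leaf — visit 21.
      Visit 34.
    At 10: no right child.
    Visit 10.
  At 27: go right to 24.
    At 24: go left to 20.
      At 20: no left child.
      At 20: go right to 15.
        15 is a leaf — visit 15.
      Visit 20.
    At 24: no right child.
    Visit 24.
  Visit 27.
At 17: go right to 5.
  At 5: go left to 6.
    6 is a leaf — visit 6.
  At 5: go right to 13.
    13 is a leaf — visit 13.
  Visit 5.
Visit 17.

21 34 10 15 20 24 27 6 13 5 17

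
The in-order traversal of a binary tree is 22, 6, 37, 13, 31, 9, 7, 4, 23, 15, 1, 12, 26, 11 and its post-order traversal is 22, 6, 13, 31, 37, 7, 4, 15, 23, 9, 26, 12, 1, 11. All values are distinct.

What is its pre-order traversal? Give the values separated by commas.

The last element of post-order is the root; it splits in-order into left and right subtrees.
Root 11: left subtree has 13 nodes {22, 6, 37, 13, 31, 9, 7, 4, 23, 15, 1, 12, 26}, right has 0 { }.
  Root 1: left subtree has 10 nodes {22, 6, 37, 13, 31, 9, 7, 4, 23, 15}, right has 2 {12, 26}.
    Root 9: left subtree has 5 nodes {22, 6, 37, 13, 31}, right has 4 {7, 4, 23, 15}.
      Root 37: left subtree has 2 nodes {22, 6}, right has 2 {13, 31}.
        Root 6: left subtree has 1 node {22}, right has 0 { }.
        Root 31: left subtree has 1 node {13}, right has 0 { }.
      Root 23: left subtree has 2 nodes {7, 4}, right has 1 {15}.
        Root 4: left subtree has 1 node {7}, right has 0 { }.
    Root 12: left subtree has 0 nodes { }, right has 1 {26}.

11, 1, 9, 37, 6, 22, 31, 13, 23, 4, 7, 15, 12, 26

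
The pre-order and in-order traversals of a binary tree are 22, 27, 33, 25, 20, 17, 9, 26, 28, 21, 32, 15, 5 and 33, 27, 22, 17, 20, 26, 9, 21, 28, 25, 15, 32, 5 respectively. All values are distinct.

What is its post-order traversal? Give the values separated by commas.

33, 27, 17, 26, 21, 28, 9, 20, 15, 5, 32, 25, 22

The first element of pre-order is the root; it splits in-order into left and right subtrees.
Root 22: left subtree has 2 nodes {33, 27}, right has 10 {17, 20, 26, 9, 21, 28, 25, 15, 32, 5}.
  Root 27: left subtree has 1 node {33}, right has 0 { }.
  Root 25: left subtree has 6 nodes {17, 20, 26, 9, 21, 28}, right has 3 {15, 32, 5}.
    Root 20: left subtree has 1 node {17}, right has 4 {26, 9, 21, 28}.
      Root 9: left subtree has 1 node {26}, right has 2 {21, 28}.
        Root 28: left subtree has 1 node {21}, right has 0 { }.
    Root 32: left subtree has 1 node {15}, right has 1 {5}.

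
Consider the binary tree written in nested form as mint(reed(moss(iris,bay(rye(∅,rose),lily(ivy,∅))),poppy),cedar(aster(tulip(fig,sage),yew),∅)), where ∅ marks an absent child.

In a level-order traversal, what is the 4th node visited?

Level-order visits nodes level by level from the root, left to right within each level.
Level 0: mint
Level 1: reed, cedar
Level 2: moss, poppy, aster
Level 3: iris, bay, tulip, yew
Level 4: rye, lily, fig, sage
Level 5: rose, ivy
Full level-order sequence: mint, reed, cedar, moss, poppy, aster, iris, bay, tulip, yew, rye, lily, fig, sage, rose, ivy.

moss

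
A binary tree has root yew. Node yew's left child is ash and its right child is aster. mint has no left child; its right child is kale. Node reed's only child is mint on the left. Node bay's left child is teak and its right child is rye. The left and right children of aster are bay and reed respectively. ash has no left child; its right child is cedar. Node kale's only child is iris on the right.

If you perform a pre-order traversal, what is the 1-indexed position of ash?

2

Pre-order visits the node, then its left subtree, then its right subtree.
Visit yew.
At yew: go left to ash.
  Visit ash.
  At ash: no left child.
  At ash: go right to cedar.
    cedar is a leaf — visit cedar.
At yew: go right to aster.
  Visit aster.
  At aster: go left to bay.
    Visit bay.
    At bay: go left to teak.
      teak is a leaf — visit teak.
    At bay: go right to rye.
      rye is a leaf — visit rye.
  At aster: go right to reed.
    Visit reed.
    At reed: go left to mint.
      Visit mint.
      At mint: no left child.
      At mint: go right to kale.
        Visit kale.
        At kale: no left child.
        At kale: go right to iris.
          iris is a leaf — visit iris.
    At reed: no right child.
Full pre-order sequence: yew, ash, cedar, aster, bay, teak, rye, reed, mint, kale, iris.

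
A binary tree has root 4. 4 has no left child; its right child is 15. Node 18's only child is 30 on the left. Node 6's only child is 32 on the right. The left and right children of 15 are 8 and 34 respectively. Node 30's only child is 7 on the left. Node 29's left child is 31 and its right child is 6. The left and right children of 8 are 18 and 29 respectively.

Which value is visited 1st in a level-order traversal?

4

Level-order visits nodes level by level from the root, left to right within each level.
Level 0: 4
Level 1: 15
Level 2: 8, 34
Level 3: 18, 29
Level 4: 30, 31, 6
Level 5: 7, 32
Full level-order sequence: 4, 15, 8, 34, 18, 29, 30, 31, 6, 7, 32.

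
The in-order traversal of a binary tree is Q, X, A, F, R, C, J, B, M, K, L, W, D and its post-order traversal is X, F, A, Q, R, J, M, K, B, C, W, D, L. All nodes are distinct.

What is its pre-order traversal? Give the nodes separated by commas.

L, C, R, Q, A, X, F, B, J, K, M, D, W

The last element of post-order is the root; it splits in-order into left and right subtrees.
Root L: left subtree has 10 nodes {Q, X, A, F, R, C, J, B, M, K}, right has 2 {W, D}.
  Root C: left subtree has 5 nodes {Q, X, A, F, R}, right has 4 {J, B, M, K}.
    Root R: left subtree has 4 nodes {Q, X, A, F}, right has 0 { }.
      Root Q: left subtree has 0 nodes { }, right has 3 {X, A, F}.
        Root A: left subtree has 1 node {X}, right has 1 {F}.
    Root B: left subtree has 1 node {J}, right has 2 {M, K}.
      Root K: left subtree has 1 node {M}, right has 0 { }.
  Root D: left subtree has 1 node {W}, right has 0 { }.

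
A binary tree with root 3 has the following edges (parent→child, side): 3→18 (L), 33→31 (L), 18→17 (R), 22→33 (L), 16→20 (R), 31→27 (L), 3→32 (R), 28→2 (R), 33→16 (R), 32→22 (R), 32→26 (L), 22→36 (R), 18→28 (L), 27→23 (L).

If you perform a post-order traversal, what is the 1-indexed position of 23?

Post-order visits the left subtree, then the right subtree, then the node.
At 3: go left to 18.
  At 18: go left to 28.
    At 28: no left child.
    At 28: go right to 2.
      2 is a leaf — visit 2.
    Visit 28.
  At 18: go right to 17.
    17 is a leaf — visit 17.
  Visit 18.
At 3: go right to 32.
  At 32: go left to 26.
    26 is a leaf — visit 26.
  At 32: go right to 22.
    At 22: go left to 33.
      At 33: go left to 31.
        At 31: go left to 27.
          At 27: go left to 23.
            23 is a leaf — visit 23.
          At 27: no right child.
          Visit 27.
        At 31: no right child.
        Visit 31.
      At 33: go right to 16.
        At 16: no left child.
        At 16: go right to 20.
          20 is a leaf — visit 20.
        Visit 16.
      Visit 33.
    At 22: go right to 36.
      36 is a leaf — visit 36.
    Visit 22.
  Visit 32.
Visit 3.
Full post-order sequence: 2, 28, 17, 18, 26, 23, 27, 31, 20, 16, 33, 36, 22, 32, 3.

6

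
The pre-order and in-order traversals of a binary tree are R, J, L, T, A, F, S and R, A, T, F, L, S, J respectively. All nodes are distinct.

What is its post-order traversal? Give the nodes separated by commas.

A, F, T, S, L, J, R

The first element of pre-order is the root; it splits in-order into left and right subtrees.
Root R: left subtree has 0 nodes { }, right has 6 {A, T, F, L, S, J}.
  Root J: left subtree has 5 nodes {A, T, F, L, S}, right has 0 { }.
    Root L: left subtree has 3 nodes {A, T, F}, right has 1 {S}.
      Root T: left subtree has 1 node {A}, right has 1 {F}.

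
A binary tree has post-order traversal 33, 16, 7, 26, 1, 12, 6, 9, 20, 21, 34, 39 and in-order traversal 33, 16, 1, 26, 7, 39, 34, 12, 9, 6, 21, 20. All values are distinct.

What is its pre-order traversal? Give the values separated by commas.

The last element of post-order is the root; it splits in-order into left and right subtrees.
Root 39: left subtree has 5 nodes {33, 16, 1, 26, 7}, right has 6 {34, 12, 9, 6, 21, 20}.
  Root 1: left subtree has 2 nodes {33, 16}, right has 2 {26, 7}.
    Root 16: left subtree has 1 node {33}, right has 0 { }.
    Root 26: left subtree has 0 nodes { }, right has 1 {7}.
  Root 34: left subtree has 0 nodes { }, right has 5 {12, 9, 6, 21, 20}.
    Root 21: left subtree has 3 nodes {12, 9, 6}, right has 1 {20}.
      Root 9: left subtree has 1 node {12}, right has 1 {6}.

39, 1, 16, 33, 26, 7, 34, 21, 9, 12, 6, 20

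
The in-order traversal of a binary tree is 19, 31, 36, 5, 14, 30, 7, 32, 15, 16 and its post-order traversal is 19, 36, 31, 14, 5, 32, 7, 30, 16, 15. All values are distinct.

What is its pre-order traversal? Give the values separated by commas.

15, 30, 5, 31, 19, 36, 14, 7, 32, 16

The last element of post-order is the root; it splits in-order into left and right subtrees.
Root 15: left subtree has 8 nodes {19, 31, 36, 5, 14, 30, 7, 32}, right has 1 {16}.
  Root 30: left subtree has 5 nodes {19, 31, 36, 5, 14}, right has 2 {7, 32}.
    Root 5: left subtree has 3 nodes {19, 31, 36}, right has 1 {14}.
      Root 31: left subtree has 1 node {19}, right has 1 {36}.
    Root 7: left subtree has 0 nodes { }, right has 1 {32}.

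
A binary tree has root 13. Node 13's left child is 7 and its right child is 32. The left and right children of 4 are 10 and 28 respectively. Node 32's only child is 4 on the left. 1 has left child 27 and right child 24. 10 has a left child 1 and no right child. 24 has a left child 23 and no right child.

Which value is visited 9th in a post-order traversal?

32

Post-order visits the left subtree, then the right subtree, then the node.
At 13: go left to 7.
  7 is a leaf — visit 7.
At 13: go right to 32.
  At 32: go left to 4.
    At 4: go left to 10.
      At 10: go left to 1.
        At 1: go left to 27.
          27 is a leaf — visit 27.
        At 1: go right to 24.
          At 24: go left to 23.
            23 is a leaf — visit 23.
          At 24: no right child.
          Visit 24.
        Visit 1.
      At 10: no right child.
      Visit 10.
    At 4: go right to 28.
      28 is a leaf — visit 28.
    Visit 4.
  At 32: no right child.
  Visit 32.
Visit 13.
Full post-order sequence: 7, 27, 23, 24, 1, 10, 28, 4, 32, 13.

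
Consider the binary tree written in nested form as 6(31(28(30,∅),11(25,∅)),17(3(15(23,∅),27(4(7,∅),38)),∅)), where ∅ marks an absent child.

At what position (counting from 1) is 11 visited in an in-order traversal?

5

In-order visits the left subtree, then the node, then the right subtree.
At 6: go left to 31.
  At 31: go left to 28.
    At 28: go left to 30.
      30 is a leaf — visit 30.
    Visit 28.
    At 28: no right child.
  Visit 31.
  At 31: go right to 11.
    At 11: go left to 25.
      25 is a leaf — visit 25.
    Visit 11.
    At 11: no right child.
Visit 6.
At 6: go right to 17.
  At 17: go left to 3.
    At 3: go left to 15.
      At 15: go left to 23.
        23 is a leaf — visit 23.
      Visit 15.
      At 15: no right child.
    Visit 3.
    At 3: go right to 27.
      At 27: go left to 4.
        At 4: go left to 7.
          7 is a leaf — visit 7.
        Visit 4.
        At 4: no right child.
      Visit 27.
      At 27: go right to 38.
        38 is a leaf — visit 38.
  Visit 17.
  At 17: no right child.
Full in-order sequence: 30, 28, 31, 25, 11, 6, 23, 15, 3, 7, 4, 27, 38, 17.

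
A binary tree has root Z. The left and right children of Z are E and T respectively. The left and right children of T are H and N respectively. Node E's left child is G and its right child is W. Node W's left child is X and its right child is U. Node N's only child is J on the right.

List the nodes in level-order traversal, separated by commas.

Level-order visits nodes level by level from the root, left to right within each level.
Level 0: Z
Level 1: E, T
Level 2: G, W, H, N
Level 3: X, U, J

Z, E, T, G, W, H, N, X, U, J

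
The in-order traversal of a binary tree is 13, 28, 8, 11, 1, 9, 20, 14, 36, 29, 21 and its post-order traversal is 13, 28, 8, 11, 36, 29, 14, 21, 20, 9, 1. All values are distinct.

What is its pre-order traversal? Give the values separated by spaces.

The last element of post-order is the root; it splits in-order into left and right subtrees.
Root 1: left subtree has 4 nodes {13, 28, 8, 11}, right has 6 {9, 20, 14, 36, 29, 21}.
  Root 11: left subtree has 3 nodes {13, 28, 8}, right has 0 { }.
    Root 8: left subtree has 2 nodes {13, 28}, right has 0 { }.
      Root 28: left subtree has 1 node {13}, right has 0 { }.
  Root 9: left subtree has 0 nodes { }, right has 5 {20, 14, 36, 29, 21}.
    Root 20: left subtree has 0 nodes { }, right has 4 {14, 36, 29, 21}.
      Root 21: left subtree has 3 nodes {14, 36, 29}, right has 0 { }.
        Root 14: left subtree has 0 nodes { }, right has 2 {36, 29}.
          Root 29: left subtree has 1 node {36}, right has 0 { }.

1 11 8 28 13 9 20 21 14 29 36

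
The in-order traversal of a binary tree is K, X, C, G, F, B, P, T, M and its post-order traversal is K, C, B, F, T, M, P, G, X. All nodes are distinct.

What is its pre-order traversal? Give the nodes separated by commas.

The last element of post-order is the root; it splits in-order into left and right subtrees.
Root X: left subtree has 1 node {K}, right has 7 {C, G, F, B, P, T, M}.
  Root G: left subtree has 1 node {C}, right has 5 {F, B, P, T, M}.
    Root P: left subtree has 2 nodes {F, B}, right has 2 {T, M}.
      Root F: left subtree has 0 nodes { }, right has 1 {B}.
      Root M: left subtree has 1 node {T}, right has 0 { }.

X, K, G, C, P, F, B, M, T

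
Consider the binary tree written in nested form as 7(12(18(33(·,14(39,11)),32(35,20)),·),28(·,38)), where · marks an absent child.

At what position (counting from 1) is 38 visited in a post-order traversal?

Post-order visits the left subtree, then the right subtree, then the node.
At 7: go left to 12.
  At 12: go left to 18.
    At 18: go left to 33.
      At 33: no left child.
      At 33: go right to 14.
        At 14: go left to 39.
          39 is a leaf — visit 39.
        At 14: go right to 11.
          11 is a leaf — visit 11.
        Visit 14.
      Visit 33.
    At 18: go right to 32.
      At 32: go left to 35.
        35 is a leaf — visit 35.
      At 32: go right to 20.
        20 is a leaf — visit 20.
      Visit 32.
    Visit 18.
  At 12: no right child.
  Visit 12.
At 7: go right to 28.
  At 28: no left child.
  At 28: go right to 38.
    38 is a leaf — visit 38.
  Visit 28.
Visit 7.
Full post-order sequence: 39, 11, 14, 33, 35, 20, 32, 18, 12, 38, 28, 7.

10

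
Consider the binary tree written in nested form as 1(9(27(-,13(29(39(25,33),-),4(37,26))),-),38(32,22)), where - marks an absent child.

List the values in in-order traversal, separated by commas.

In-order visits the left subtree, then the node, then the right subtree.
At 1: go left to 9.
  At 9: go left to 27.
    At 27: no left child.
    Visit 27.
    At 27: go right to 13.
      At 13: go left to 29.
        At 29: go left to 39.
          At 39: go left to 25.
            25 is a leaf — visit 25.
          Visit 39.
          At 39: go right to 33.
            33 is a leaf — visit 33.
        Visit 29.
        At 29: no right child.
      Visit 13.
      At 13: go right to 4.
        At 4: go left to 37.
          37 is a leaf — visit 37.
        Visit 4.
        At 4: go right to 26.
          26 is a leaf — visit 26.
  Visit 9.
  At 9: no right child.
Visit 1.
At 1: go right to 38.
  At 38: go left to 32.
    32 is a leaf — visit 32.
  Visit 38.
  At 38: go right to 22.
    22 is a leaf — visit 22.

27, 25, 39, 33, 29, 13, 37, 4, 26, 9, 1, 32, 38, 22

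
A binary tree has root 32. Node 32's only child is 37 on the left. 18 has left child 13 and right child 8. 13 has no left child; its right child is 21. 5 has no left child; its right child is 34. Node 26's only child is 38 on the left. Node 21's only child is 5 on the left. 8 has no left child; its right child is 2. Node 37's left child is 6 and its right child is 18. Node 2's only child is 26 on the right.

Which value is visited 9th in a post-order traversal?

Post-order visits the left subtree, then the right subtree, then the node.
At 32: go left to 37.
  At 37: go left to 6.
    6 is a leaf — visit 6.
  At 37: go right to 18.
    At 18: go left to 13.
      At 13: no left child.
      At 13: go right to 21.
        At 21: go left to 5.
          At 5: no left child.
          At 5: go right to 34.
            34 is a leaf — visit 34.
          Visit 5.
        At 21: no right child.
        Visit 21.
      Visit 13.
    At 18: go right to 8.
      At 8: no left child.
      At 8: go right to 2.
        At 2: no left child.
        At 2: go right to 26.
          At 26: go left to 38.
            38 is a leaf — visit 38.
          At 26: no right child.
          Visit 26.
        Visit 2.
      Visit 8.
    Visit 18.
  Visit 37.
At 32: no right child.
Visit 32.
Full post-order sequence: 6, 34, 5, 21, 13, 38, 26, 2, 8, 18, 37, 32.

8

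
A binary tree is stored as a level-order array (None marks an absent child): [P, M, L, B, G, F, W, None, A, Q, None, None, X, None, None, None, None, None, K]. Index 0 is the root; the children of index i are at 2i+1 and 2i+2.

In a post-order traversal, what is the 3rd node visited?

Post-order visits the left subtree, then the right subtree, then the node.
At P: go left to M.
  At M: go left to B.
    At B: no left child.
    At B: go right to A.
      At A: no left child.
      At A: go right to K.
        K is a leaf — visit K.
      Visit A.
    Visit B.
  At M: go right to G.
    At G: go left to Q.
      Q is a leaf — visit Q.
    At G: no right child.
    Visit G.
  Visit M.
At P: go right to L.
  At L: go left to F.
    At F: no left child.
    At F: go right to X.
      X is a leaf — visit X.
    Visit F.
  At L: go right to W.
    W is a leaf — visit W.
  Visit L.
Visit P.
Full post-order sequence: K, A, B, Q, G, M, X, F, W, L, P.

B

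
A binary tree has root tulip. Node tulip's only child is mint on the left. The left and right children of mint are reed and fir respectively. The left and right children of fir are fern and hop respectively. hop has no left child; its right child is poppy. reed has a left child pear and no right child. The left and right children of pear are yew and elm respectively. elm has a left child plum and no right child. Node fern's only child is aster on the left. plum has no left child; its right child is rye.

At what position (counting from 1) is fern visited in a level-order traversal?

Level-order visits nodes level by level from the root, left to right within each level.
Level 0: tulip
Level 1: mint
Level 2: reed, fir
Level 3: pear, fern, hop
Level 4: yew, elm, aster, poppy
Level 5: plum
Level 6: rye
Full level-order sequence: tulip, mint, reed, fir, pear, fern, hop, yew, elm, aster, poppy, plum, rye.

6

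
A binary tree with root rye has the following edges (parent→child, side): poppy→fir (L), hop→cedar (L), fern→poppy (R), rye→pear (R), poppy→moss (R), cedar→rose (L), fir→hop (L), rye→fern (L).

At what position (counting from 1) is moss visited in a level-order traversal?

6

Level-order visits nodes level by level from the root, left to right within each level.
Level 0: rye
Level 1: fern, pear
Level 2: poppy
Level 3: fir, moss
Level 4: hop
Level 5: cedar
Level 6: rose
Full level-order sequence: rye, fern, pear, poppy, fir, moss, hop, cedar, rose.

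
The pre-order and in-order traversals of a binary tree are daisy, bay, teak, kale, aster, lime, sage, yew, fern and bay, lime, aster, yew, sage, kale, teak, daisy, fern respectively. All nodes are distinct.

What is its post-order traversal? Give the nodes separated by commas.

The first element of pre-order is the root; it splits in-order into left and right subtrees.
Root daisy: left subtree has 7 nodes {bay, lime, aster, yew, sage, kale, teak}, right has 1 {fern}.
  Root bay: left subtree has 0 nodes { }, right has 6 {lime, aster, yew, sage, kale, teak}.
    Root teak: left subtree has 5 nodes {lime, aster, yew, sage, kale}, right has 0 { }.
      Root kale: left subtree has 4 nodes {lime, aster, yew, sage}, right has 0 { }.
        Root aster: left subtree has 1 node {lime}, right has 2 {yew, sage}.
          Root sage: left subtree has 1 node {yew}, right has 0 { }.

lime, yew, sage, aster, kale, teak, bay, fern, daisy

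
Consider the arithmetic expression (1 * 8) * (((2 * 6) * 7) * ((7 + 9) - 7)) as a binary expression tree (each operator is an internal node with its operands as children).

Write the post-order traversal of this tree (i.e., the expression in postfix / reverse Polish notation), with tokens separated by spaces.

Post-order on an expression tree gives postfix notation: for each operator, emit left operand, right operand, then the operator.

1 8 * 2 6 * 7 * 7 9 + 7 - * *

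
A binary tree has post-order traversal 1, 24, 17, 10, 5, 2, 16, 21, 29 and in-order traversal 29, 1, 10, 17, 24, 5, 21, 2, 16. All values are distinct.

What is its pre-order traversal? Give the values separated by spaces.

29 21 5 10 1 17 24 16 2

The last element of post-order is the root; it splits in-order into left and right subtrees.
Root 29: left subtree has 0 nodes { }, right has 8 {1, 10, 17, 24, 5, 21, 2, 16}.
  Root 21: left subtree has 5 nodes {1, 10, 17, 24, 5}, right has 2 {2, 16}.
    Root 5: left subtree has 4 nodes {1, 10, 17, 24}, right has 0 { }.
      Root 10: left subtree has 1 node {1}, right has 2 {17, 24}.
        Root 17: left subtree has 0 nodes { }, right has 1 {24}.
    Root 16: left subtree has 1 node {2}, right has 0 { }.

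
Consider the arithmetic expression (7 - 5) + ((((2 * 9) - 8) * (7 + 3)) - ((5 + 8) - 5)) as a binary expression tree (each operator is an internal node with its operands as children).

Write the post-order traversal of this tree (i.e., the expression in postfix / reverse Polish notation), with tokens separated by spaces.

7 5 - 2 9 * 8 - 7 3 + * 5 8 + 5 - - +

Post-order on an expression tree gives postfix notation: for each operator, emit left operand, right operand, then the operator.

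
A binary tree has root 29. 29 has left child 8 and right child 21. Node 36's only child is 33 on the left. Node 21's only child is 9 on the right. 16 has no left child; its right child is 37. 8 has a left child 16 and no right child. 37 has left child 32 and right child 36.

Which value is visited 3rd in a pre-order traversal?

16

Pre-order visits the node, then its left subtree, then its right subtree.
Visit 29.
At 29: go left to 8.
  Visit 8.
  At 8: go left to 16.
    Visit 16.
    At 16: no left child.
    At 16: go right to 37.
      Visit 37.
      At 37: go left to 32.
        32 is a leaf — visit 32.
      At 37: go right to 36.
        Visit 36.
        At 36: go left to 33.
          33 is a leaf — visit 33.
        At 36: no right child.
  At 8: no right child.
At 29: go right to 21.
  Visit 21.
  At 21: no left child.
  At 21: go right to 9.
    9 is a leaf — visit 9.
Full pre-order sequence: 29, 8, 16, 37, 32, 36, 33, 21, 9.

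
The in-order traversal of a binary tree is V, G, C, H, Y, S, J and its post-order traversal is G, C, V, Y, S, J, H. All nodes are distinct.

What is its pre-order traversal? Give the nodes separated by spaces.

The last element of post-order is the root; it splits in-order into left and right subtrees.
Root H: left subtree has 3 nodes {V, G, C}, right has 3 {Y, S, J}.
  Root V: left subtree has 0 nodes { }, right has 2 {G, C}.
    Root C: left subtree has 1 node {G}, right has 0 { }.
  Root J: left subtree has 2 nodes {Y, S}, right has 0 { }.
    Root S: left subtree has 1 node {Y}, right has 0 { }.

H V C G J S Y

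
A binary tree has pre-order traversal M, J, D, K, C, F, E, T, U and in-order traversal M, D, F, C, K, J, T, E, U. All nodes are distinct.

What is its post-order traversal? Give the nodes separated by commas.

F, C, K, D, T, U, E, J, M

The first element of pre-order is the root; it splits in-order into left and right subtrees.
Root M: left subtree has 0 nodes { }, right has 8 {D, F, C, K, J, T, E, U}.
  Root J: left subtree has 4 nodes {D, F, C, K}, right has 3 {T, E, U}.
    Root D: left subtree has 0 nodes { }, right has 3 {F, C, K}.
      Root K: left subtree has 2 nodes {F, C}, right has 0 { }.
        Root C: left subtree has 1 node {F}, right has 0 { }.
    Root E: left subtree has 1 node {T}, right has 1 {U}.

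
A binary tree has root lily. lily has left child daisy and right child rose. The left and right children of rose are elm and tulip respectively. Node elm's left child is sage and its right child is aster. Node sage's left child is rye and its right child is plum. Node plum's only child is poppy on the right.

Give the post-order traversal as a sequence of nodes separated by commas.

Post-order visits the left subtree, then the right subtree, then the node.
At lily: go left to daisy.
  daisy is a leaf — visit daisy.
At lily: go right to rose.
  At rose: go left to elm.
    At elm: go left to sage.
      At sage: go left to rye.
        rye is a leaf — visit rye.
      At sage: go right to plum.
        At plum: no left child.
        At plum: go right to poppy.
          poppy is a leaf — visit poppy.
        Visit plum.
      Visit sage.
    At elm: go right to aster.
      aster is a leaf — visit aster.
    Visit elm.
  At rose: go right to tulip.
    tulip is a leaf — visit tulip.
  Visit rose.
Visit lily.

daisy, rye, poppy, plum, sage, aster, elm, tulip, rose, lily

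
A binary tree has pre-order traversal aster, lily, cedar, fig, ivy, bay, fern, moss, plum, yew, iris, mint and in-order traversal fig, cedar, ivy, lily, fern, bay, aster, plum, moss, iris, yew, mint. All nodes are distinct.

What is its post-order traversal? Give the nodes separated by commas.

fig, ivy, cedar, fern, bay, lily, plum, iris, mint, yew, moss, aster

The first element of pre-order is the root; it splits in-order into left and right subtrees.
Root aster: left subtree has 6 nodes {fig, cedar, ivy, lily, fern, bay}, right has 5 {plum, moss, iris, yew, mint}.
  Root lily: left subtree has 3 nodes {fig, cedar, ivy}, right has 2 {fern, bay}.
    Root cedar: left subtree has 1 node {fig}, right has 1 {ivy}.
    Root bay: left subtree has 1 node {fern}, right has 0 { }.
  Root moss: left subtree has 1 node {plum}, right has 3 {iris, yew, mint}.
    Root yew: left subtree has 1 node {iris}, right has 1 {mint}.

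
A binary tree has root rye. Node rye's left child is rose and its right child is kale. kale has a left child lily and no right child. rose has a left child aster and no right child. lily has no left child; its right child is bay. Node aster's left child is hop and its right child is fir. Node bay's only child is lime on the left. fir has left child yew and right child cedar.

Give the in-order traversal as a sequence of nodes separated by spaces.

In-order visits the left subtree, then the node, then the right subtree.
At rye: go left to rose.
  At rose: go left to aster.
    At aster: go left to hop.
      hop is a leaf — visit hop.
    Visit aster.
    At aster: go right to fir.
      At fir: go left to yew.
        yew is a leaf — visit yew.
      Visit fir.
      At fir: go right to cedar.
        cedar is a leaf — visit cedar.
  Visit rose.
  At rose: no right child.
Visit rye.
At rye: go right to kale.
  At kale: go left to lily.
    At lily: no left child.
    Visit lily.
    At lily: go right to bay.
      At bay: go left to lime.
        lime is a leaf — visit lime.
      Visit bay.
      At bay: no right child.
  Visit kale.
  At kale: no right child.

hop aster yew fir cedar rose rye lily lime bay kale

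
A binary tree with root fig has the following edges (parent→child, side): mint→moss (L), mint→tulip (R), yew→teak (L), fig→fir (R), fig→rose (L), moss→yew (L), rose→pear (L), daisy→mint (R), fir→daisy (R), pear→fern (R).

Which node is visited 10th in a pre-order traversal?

teak

Pre-order visits the node, then its left subtree, then its right subtree.
Visit fig.
At fig: go left to rose.
  Visit rose.
  At rose: go left to pear.
    Visit pear.
    At pear: no left child.
    At pear: go right to fern.
      fern is a leaf — visit fern.
  At rose: no right child.
At fig: go right to fir.
  Visit fir.
  At fir: no left child.
  At fir: go right to daisy.
    Visit daisy.
    At daisy: no left child.
    At daisy: go right to mint.
      Visit mint.
      At mint: go left to moss.
        Visit moss.
        At moss: go left to yew.
          Visit yew.
          At yew: go left to teak.
            teak is a leaf — visit teak.
          At yew: no right child.
        At moss: no right child.
      At mint: go right to tulip.
        tulip is a leaf — visit tulip.
Full pre-order sequence: fig, rose, pear, fern, fir, daisy, mint, moss, yew, teak, tulip.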